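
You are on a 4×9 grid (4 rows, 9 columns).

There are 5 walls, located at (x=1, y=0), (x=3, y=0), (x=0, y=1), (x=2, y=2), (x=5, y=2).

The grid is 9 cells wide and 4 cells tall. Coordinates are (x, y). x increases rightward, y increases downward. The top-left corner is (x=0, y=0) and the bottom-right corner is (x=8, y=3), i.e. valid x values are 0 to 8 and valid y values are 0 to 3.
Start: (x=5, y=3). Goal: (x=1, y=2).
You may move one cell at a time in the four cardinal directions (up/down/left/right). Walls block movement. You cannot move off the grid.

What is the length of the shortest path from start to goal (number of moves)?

BFS from (x=5, y=3) until reaching (x=1, y=2):
  Distance 0: (x=5, y=3)
  Distance 1: (x=4, y=3), (x=6, y=3)
  Distance 2: (x=4, y=2), (x=6, y=2), (x=3, y=3), (x=7, y=3)
  Distance 3: (x=4, y=1), (x=6, y=1), (x=3, y=2), (x=7, y=2), (x=2, y=3), (x=8, y=3)
  Distance 4: (x=4, y=0), (x=6, y=0), (x=3, y=1), (x=5, y=1), (x=7, y=1), (x=8, y=2), (x=1, y=3)
  Distance 5: (x=5, y=0), (x=7, y=0), (x=2, y=1), (x=8, y=1), (x=1, y=2), (x=0, y=3)  <- goal reached here
One shortest path (5 moves): (x=5, y=3) -> (x=4, y=3) -> (x=3, y=3) -> (x=2, y=3) -> (x=1, y=3) -> (x=1, y=2)

Answer: Shortest path length: 5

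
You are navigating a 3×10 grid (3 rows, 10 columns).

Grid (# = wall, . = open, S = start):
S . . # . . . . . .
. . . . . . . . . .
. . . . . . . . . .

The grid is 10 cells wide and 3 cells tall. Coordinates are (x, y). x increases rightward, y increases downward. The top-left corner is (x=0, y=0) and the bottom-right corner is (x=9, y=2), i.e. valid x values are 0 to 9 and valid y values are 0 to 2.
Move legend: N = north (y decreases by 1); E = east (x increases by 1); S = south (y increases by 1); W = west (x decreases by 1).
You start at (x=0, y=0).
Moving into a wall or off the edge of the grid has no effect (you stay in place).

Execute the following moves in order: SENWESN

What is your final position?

Start: (x=0, y=0)
  S (south): (x=0, y=0) -> (x=0, y=1)
  E (east): (x=0, y=1) -> (x=1, y=1)
  N (north): (x=1, y=1) -> (x=1, y=0)
  W (west): (x=1, y=0) -> (x=0, y=0)
  E (east): (x=0, y=0) -> (x=1, y=0)
  S (south): (x=1, y=0) -> (x=1, y=1)
  N (north): (x=1, y=1) -> (x=1, y=0)
Final: (x=1, y=0)

Answer: Final position: (x=1, y=0)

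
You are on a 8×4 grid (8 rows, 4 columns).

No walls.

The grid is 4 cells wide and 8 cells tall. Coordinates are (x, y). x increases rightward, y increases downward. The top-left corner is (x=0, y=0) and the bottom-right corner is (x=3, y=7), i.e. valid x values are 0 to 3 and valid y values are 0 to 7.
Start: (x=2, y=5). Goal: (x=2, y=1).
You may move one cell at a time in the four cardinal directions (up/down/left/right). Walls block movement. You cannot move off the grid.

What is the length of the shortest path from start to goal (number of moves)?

Answer: Shortest path length: 4

Derivation:
BFS from (x=2, y=5) until reaching (x=2, y=1):
  Distance 0: (x=2, y=5)
  Distance 1: (x=2, y=4), (x=1, y=5), (x=3, y=5), (x=2, y=6)
  Distance 2: (x=2, y=3), (x=1, y=4), (x=3, y=4), (x=0, y=5), (x=1, y=6), (x=3, y=6), (x=2, y=7)
  Distance 3: (x=2, y=2), (x=1, y=3), (x=3, y=3), (x=0, y=4), (x=0, y=6), (x=1, y=7), (x=3, y=7)
  Distance 4: (x=2, y=1), (x=1, y=2), (x=3, y=2), (x=0, y=3), (x=0, y=7)  <- goal reached here
One shortest path (4 moves): (x=2, y=5) -> (x=2, y=4) -> (x=2, y=3) -> (x=2, y=2) -> (x=2, y=1)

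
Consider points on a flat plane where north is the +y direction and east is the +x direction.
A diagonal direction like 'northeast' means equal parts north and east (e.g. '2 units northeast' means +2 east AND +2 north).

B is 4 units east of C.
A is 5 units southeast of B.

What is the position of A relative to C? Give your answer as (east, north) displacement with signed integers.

Answer: A is at (east=9, north=-5) relative to C.

Derivation:
Place C at the origin (east=0, north=0).
  B is 4 units east of C: delta (east=+4, north=+0); B at (east=4, north=0).
  A is 5 units southeast of B: delta (east=+5, north=-5); A at (east=9, north=-5).
Therefore A relative to C: (east=9, north=-5).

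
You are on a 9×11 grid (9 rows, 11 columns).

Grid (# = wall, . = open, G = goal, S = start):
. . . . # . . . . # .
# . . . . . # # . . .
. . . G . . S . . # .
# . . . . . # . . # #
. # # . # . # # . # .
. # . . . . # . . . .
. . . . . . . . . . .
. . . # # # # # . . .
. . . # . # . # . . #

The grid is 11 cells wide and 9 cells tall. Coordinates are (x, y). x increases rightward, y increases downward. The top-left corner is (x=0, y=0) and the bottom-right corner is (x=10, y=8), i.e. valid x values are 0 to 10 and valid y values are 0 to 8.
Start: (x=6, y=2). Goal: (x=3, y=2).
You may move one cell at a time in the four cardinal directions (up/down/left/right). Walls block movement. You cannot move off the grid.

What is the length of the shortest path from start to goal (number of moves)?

BFS from (x=6, y=2) until reaching (x=3, y=2):
  Distance 0: (x=6, y=2)
  Distance 1: (x=5, y=2), (x=7, y=2)
  Distance 2: (x=5, y=1), (x=4, y=2), (x=8, y=2), (x=5, y=3), (x=7, y=3)
  Distance 3: (x=5, y=0), (x=4, y=1), (x=8, y=1), (x=3, y=2), (x=4, y=3), (x=8, y=3), (x=5, y=4)  <- goal reached here
One shortest path (3 moves): (x=6, y=2) -> (x=5, y=2) -> (x=4, y=2) -> (x=3, y=2)

Answer: Shortest path length: 3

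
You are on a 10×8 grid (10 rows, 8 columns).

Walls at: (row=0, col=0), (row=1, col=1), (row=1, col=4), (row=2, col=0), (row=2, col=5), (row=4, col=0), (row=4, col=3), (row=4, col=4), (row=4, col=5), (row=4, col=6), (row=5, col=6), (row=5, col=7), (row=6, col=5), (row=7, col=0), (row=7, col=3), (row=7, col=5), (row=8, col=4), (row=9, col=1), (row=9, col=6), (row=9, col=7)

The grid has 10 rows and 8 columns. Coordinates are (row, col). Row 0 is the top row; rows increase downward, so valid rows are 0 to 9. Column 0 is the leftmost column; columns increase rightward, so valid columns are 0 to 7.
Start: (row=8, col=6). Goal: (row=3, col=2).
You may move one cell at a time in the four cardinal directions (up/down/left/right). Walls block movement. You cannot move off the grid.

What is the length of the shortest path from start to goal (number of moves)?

Answer: Shortest path length: 11

Derivation:
BFS from (row=8, col=6) until reaching (row=3, col=2):
  Distance 0: (row=8, col=6)
  Distance 1: (row=7, col=6), (row=8, col=5), (row=8, col=7)
  Distance 2: (row=6, col=6), (row=7, col=7), (row=9, col=5)
  Distance 3: (row=6, col=7), (row=9, col=4)
  Distance 4: (row=9, col=3)
  Distance 5: (row=8, col=3), (row=9, col=2)
  Distance 6: (row=8, col=2)
  Distance 7: (row=7, col=2), (row=8, col=1)
  Distance 8: (row=6, col=2), (row=7, col=1), (row=8, col=0)
  Distance 9: (row=5, col=2), (row=6, col=1), (row=6, col=3), (row=9, col=0)
  Distance 10: (row=4, col=2), (row=5, col=1), (row=5, col=3), (row=6, col=0), (row=6, col=4)
  Distance 11: (row=3, col=2), (row=4, col=1), (row=5, col=0), (row=5, col=4), (row=7, col=4)  <- goal reached here
One shortest path (11 moves): (row=8, col=6) -> (row=8, col=5) -> (row=9, col=5) -> (row=9, col=4) -> (row=9, col=3) -> (row=9, col=2) -> (row=8, col=2) -> (row=7, col=2) -> (row=6, col=2) -> (row=5, col=2) -> (row=4, col=2) -> (row=3, col=2)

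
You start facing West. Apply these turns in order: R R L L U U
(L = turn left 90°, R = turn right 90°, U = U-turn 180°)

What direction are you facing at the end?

Answer: Final heading: West

Derivation:
Start: West
  R (right (90° clockwise)) -> North
  R (right (90° clockwise)) -> East
  L (left (90° counter-clockwise)) -> North
  L (left (90° counter-clockwise)) -> West
  U (U-turn (180°)) -> East
  U (U-turn (180°)) -> West
Final: West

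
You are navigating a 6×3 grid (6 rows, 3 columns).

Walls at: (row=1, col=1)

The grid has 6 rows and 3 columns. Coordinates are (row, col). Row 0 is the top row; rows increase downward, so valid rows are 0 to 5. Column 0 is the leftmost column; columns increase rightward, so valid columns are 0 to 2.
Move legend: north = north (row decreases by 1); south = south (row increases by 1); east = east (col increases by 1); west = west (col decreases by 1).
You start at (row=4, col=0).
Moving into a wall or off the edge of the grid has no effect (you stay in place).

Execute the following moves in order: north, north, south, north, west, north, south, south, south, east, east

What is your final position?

Answer: Final position: (row=4, col=2)

Derivation:
Start: (row=4, col=0)
  north (north): (row=4, col=0) -> (row=3, col=0)
  north (north): (row=3, col=0) -> (row=2, col=0)
  south (south): (row=2, col=0) -> (row=3, col=0)
  north (north): (row=3, col=0) -> (row=2, col=0)
  west (west): blocked, stay at (row=2, col=0)
  north (north): (row=2, col=0) -> (row=1, col=0)
  south (south): (row=1, col=0) -> (row=2, col=0)
  south (south): (row=2, col=0) -> (row=3, col=0)
  south (south): (row=3, col=0) -> (row=4, col=0)
  east (east): (row=4, col=0) -> (row=4, col=1)
  east (east): (row=4, col=1) -> (row=4, col=2)
Final: (row=4, col=2)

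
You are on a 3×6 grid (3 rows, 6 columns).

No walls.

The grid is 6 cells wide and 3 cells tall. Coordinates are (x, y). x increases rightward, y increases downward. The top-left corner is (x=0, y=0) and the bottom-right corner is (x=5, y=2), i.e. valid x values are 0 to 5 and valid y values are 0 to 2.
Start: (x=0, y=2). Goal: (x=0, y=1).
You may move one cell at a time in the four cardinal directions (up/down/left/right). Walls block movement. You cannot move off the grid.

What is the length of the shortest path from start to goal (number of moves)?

Answer: Shortest path length: 1

Derivation:
BFS from (x=0, y=2) until reaching (x=0, y=1):
  Distance 0: (x=0, y=2)
  Distance 1: (x=0, y=1), (x=1, y=2)  <- goal reached here
One shortest path (1 moves): (x=0, y=2) -> (x=0, y=1)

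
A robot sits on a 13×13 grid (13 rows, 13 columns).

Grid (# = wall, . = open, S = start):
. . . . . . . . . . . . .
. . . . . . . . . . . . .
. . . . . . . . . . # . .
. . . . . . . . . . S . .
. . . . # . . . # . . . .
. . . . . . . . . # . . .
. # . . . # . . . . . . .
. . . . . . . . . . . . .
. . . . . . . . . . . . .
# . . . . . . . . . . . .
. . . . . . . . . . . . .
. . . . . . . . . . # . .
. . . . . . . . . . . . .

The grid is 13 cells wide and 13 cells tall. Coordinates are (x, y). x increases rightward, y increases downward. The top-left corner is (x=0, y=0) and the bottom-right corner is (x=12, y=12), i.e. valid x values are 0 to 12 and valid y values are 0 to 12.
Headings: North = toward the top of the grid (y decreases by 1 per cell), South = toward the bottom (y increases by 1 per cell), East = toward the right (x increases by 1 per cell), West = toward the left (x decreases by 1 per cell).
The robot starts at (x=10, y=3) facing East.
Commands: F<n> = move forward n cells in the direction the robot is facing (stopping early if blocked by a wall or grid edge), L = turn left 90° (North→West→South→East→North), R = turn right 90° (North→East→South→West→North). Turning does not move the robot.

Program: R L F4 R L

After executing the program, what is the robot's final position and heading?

Start: (x=10, y=3), facing East
  R: turn right, now facing South
  L: turn left, now facing East
  F4: move forward 2/4 (blocked), now at (x=12, y=3)
  R: turn right, now facing South
  L: turn left, now facing East
Final: (x=12, y=3), facing East

Answer: Final position: (x=12, y=3), facing East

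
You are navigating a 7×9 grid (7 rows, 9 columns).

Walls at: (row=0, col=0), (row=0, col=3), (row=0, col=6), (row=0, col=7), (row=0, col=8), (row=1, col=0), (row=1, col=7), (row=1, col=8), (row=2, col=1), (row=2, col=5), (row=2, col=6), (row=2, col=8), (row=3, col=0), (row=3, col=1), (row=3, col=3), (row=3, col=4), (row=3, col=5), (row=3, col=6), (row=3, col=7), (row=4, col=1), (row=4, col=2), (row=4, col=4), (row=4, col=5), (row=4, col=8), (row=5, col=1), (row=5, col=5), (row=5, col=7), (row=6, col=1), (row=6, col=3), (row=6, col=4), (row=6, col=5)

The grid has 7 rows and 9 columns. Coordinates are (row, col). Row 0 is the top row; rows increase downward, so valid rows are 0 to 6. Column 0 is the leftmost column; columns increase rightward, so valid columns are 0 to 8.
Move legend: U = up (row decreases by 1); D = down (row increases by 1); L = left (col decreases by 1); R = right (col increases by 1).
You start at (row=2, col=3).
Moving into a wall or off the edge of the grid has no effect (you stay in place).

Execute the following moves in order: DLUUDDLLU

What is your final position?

Answer: Final position: (row=1, col=2)

Derivation:
Start: (row=2, col=3)
  D (down): blocked, stay at (row=2, col=3)
  L (left): (row=2, col=3) -> (row=2, col=2)
  U (up): (row=2, col=2) -> (row=1, col=2)
  U (up): (row=1, col=2) -> (row=0, col=2)
  D (down): (row=0, col=2) -> (row=1, col=2)
  D (down): (row=1, col=2) -> (row=2, col=2)
  L (left): blocked, stay at (row=2, col=2)
  L (left): blocked, stay at (row=2, col=2)
  U (up): (row=2, col=2) -> (row=1, col=2)
Final: (row=1, col=2)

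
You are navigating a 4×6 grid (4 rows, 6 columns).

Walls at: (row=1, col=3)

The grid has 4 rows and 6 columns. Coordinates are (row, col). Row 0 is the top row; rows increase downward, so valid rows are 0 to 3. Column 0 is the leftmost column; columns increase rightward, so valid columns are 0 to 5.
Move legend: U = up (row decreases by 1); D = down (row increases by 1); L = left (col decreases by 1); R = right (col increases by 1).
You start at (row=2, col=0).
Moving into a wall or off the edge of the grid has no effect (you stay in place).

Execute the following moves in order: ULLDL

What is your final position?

Answer: Final position: (row=2, col=0)

Derivation:
Start: (row=2, col=0)
  U (up): (row=2, col=0) -> (row=1, col=0)
  L (left): blocked, stay at (row=1, col=0)
  L (left): blocked, stay at (row=1, col=0)
  D (down): (row=1, col=0) -> (row=2, col=0)
  L (left): blocked, stay at (row=2, col=0)
Final: (row=2, col=0)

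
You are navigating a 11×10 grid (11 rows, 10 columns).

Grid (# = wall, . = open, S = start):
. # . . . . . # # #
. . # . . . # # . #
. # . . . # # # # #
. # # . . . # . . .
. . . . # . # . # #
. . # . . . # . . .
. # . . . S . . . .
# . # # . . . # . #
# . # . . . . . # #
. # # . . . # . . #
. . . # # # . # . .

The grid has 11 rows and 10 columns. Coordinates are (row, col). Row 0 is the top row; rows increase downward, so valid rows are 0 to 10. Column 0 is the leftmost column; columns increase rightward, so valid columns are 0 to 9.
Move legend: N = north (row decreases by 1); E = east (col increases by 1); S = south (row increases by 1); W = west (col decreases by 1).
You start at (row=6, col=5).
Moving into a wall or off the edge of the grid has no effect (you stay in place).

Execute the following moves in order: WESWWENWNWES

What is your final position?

Answer: Final position: (row=6, col=4)

Derivation:
Start: (row=6, col=5)
  W (west): (row=6, col=5) -> (row=6, col=4)
  E (east): (row=6, col=4) -> (row=6, col=5)
  S (south): (row=6, col=5) -> (row=7, col=5)
  W (west): (row=7, col=5) -> (row=7, col=4)
  W (west): blocked, stay at (row=7, col=4)
  E (east): (row=7, col=4) -> (row=7, col=5)
  N (north): (row=7, col=5) -> (row=6, col=5)
  W (west): (row=6, col=5) -> (row=6, col=4)
  N (north): (row=6, col=4) -> (row=5, col=4)
  W (west): (row=5, col=4) -> (row=5, col=3)
  E (east): (row=5, col=3) -> (row=5, col=4)
  S (south): (row=5, col=4) -> (row=6, col=4)
Final: (row=6, col=4)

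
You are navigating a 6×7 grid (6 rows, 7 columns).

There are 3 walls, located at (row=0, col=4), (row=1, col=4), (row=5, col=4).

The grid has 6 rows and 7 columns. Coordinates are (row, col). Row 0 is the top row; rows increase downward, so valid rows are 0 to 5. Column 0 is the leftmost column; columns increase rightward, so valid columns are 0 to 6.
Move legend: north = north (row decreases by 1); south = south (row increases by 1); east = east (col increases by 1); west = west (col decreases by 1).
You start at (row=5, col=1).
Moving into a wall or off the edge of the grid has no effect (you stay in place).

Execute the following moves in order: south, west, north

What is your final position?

Start: (row=5, col=1)
  south (south): blocked, stay at (row=5, col=1)
  west (west): (row=5, col=1) -> (row=5, col=0)
  north (north): (row=5, col=0) -> (row=4, col=0)
Final: (row=4, col=0)

Answer: Final position: (row=4, col=0)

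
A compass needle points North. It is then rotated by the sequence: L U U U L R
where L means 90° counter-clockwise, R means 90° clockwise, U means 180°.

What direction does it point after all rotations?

Start: North
  L (left (90° counter-clockwise)) -> West
  U (U-turn (180°)) -> East
  U (U-turn (180°)) -> West
  U (U-turn (180°)) -> East
  L (left (90° counter-clockwise)) -> North
  R (right (90° clockwise)) -> East
Final: East

Answer: Final heading: East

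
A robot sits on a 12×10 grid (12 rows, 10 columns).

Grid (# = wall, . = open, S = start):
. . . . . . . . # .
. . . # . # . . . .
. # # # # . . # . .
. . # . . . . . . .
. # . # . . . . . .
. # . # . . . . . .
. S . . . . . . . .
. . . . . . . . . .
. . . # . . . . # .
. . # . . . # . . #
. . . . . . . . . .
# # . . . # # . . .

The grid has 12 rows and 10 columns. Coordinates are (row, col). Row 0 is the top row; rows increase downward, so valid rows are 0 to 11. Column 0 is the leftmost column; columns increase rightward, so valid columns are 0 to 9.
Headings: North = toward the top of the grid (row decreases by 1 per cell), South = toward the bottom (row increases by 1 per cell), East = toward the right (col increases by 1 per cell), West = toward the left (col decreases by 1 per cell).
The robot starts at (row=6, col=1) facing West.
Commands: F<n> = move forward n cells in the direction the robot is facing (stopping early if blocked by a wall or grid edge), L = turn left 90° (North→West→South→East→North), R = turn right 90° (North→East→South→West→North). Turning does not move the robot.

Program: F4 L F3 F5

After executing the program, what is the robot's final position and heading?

Answer: Final position: (row=10, col=0), facing South

Derivation:
Start: (row=6, col=1), facing West
  F4: move forward 1/4 (blocked), now at (row=6, col=0)
  L: turn left, now facing South
  F3: move forward 3, now at (row=9, col=0)
  F5: move forward 1/5 (blocked), now at (row=10, col=0)
Final: (row=10, col=0), facing South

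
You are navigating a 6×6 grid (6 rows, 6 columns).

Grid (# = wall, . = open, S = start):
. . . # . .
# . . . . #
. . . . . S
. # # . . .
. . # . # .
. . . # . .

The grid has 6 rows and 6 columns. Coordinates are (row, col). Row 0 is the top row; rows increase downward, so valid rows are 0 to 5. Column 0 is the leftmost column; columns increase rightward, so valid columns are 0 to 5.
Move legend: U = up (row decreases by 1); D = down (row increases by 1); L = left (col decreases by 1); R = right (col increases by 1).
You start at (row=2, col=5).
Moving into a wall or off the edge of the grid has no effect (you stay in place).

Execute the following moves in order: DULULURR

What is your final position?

Start: (row=2, col=5)
  D (down): (row=2, col=5) -> (row=3, col=5)
  U (up): (row=3, col=5) -> (row=2, col=5)
  L (left): (row=2, col=5) -> (row=2, col=4)
  U (up): (row=2, col=4) -> (row=1, col=4)
  L (left): (row=1, col=4) -> (row=1, col=3)
  U (up): blocked, stay at (row=1, col=3)
  R (right): (row=1, col=3) -> (row=1, col=4)
  R (right): blocked, stay at (row=1, col=4)
Final: (row=1, col=4)

Answer: Final position: (row=1, col=4)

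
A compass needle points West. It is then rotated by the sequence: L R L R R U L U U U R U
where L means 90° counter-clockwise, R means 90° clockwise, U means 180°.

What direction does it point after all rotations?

Start: West
  L (left (90° counter-clockwise)) -> South
  R (right (90° clockwise)) -> West
  L (left (90° counter-clockwise)) -> South
  R (right (90° clockwise)) -> West
  R (right (90° clockwise)) -> North
  U (U-turn (180°)) -> South
  L (left (90° counter-clockwise)) -> East
  U (U-turn (180°)) -> West
  U (U-turn (180°)) -> East
  U (U-turn (180°)) -> West
  R (right (90° clockwise)) -> North
  U (U-turn (180°)) -> South
Final: South

Answer: Final heading: South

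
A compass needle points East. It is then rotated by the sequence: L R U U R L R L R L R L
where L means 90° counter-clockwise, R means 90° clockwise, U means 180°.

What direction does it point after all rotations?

Answer: Final heading: East

Derivation:
Start: East
  L (left (90° counter-clockwise)) -> North
  R (right (90° clockwise)) -> East
  U (U-turn (180°)) -> West
  U (U-turn (180°)) -> East
  R (right (90° clockwise)) -> South
  L (left (90° counter-clockwise)) -> East
  R (right (90° clockwise)) -> South
  L (left (90° counter-clockwise)) -> East
  R (right (90° clockwise)) -> South
  L (left (90° counter-clockwise)) -> East
  R (right (90° clockwise)) -> South
  L (left (90° counter-clockwise)) -> East
Final: East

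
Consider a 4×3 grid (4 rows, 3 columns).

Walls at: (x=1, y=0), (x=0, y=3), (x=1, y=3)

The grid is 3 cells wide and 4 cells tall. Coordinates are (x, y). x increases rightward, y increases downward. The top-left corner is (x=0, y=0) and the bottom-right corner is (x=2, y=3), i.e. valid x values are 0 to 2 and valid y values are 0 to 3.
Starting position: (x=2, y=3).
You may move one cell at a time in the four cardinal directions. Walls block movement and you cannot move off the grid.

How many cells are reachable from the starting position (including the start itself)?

Answer: Reachable cells: 9

Derivation:
BFS flood-fill from (x=2, y=3):
  Distance 0: (x=2, y=3)
  Distance 1: (x=2, y=2)
  Distance 2: (x=2, y=1), (x=1, y=2)
  Distance 3: (x=2, y=0), (x=1, y=1), (x=0, y=2)
  Distance 4: (x=0, y=1)
  Distance 5: (x=0, y=0)
Total reachable: 9 (grid has 9 open cells total)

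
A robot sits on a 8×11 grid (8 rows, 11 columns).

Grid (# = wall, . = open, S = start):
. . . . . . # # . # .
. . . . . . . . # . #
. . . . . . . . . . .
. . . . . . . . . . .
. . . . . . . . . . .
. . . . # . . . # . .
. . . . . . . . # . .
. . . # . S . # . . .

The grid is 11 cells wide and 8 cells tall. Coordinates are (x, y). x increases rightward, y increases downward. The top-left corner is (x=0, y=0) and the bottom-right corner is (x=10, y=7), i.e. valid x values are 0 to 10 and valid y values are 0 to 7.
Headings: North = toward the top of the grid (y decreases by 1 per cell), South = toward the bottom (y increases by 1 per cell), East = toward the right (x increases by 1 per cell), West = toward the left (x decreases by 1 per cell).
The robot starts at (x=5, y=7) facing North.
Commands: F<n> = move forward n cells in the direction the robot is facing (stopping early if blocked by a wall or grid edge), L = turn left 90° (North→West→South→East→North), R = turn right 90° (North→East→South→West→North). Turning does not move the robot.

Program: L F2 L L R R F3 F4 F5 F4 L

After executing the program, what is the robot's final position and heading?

Answer: Final position: (x=4, y=7), facing South

Derivation:
Start: (x=5, y=7), facing North
  L: turn left, now facing West
  F2: move forward 1/2 (blocked), now at (x=4, y=7)
  L: turn left, now facing South
  L: turn left, now facing East
  R: turn right, now facing South
  R: turn right, now facing West
  F3: move forward 0/3 (blocked), now at (x=4, y=7)
  F4: move forward 0/4 (blocked), now at (x=4, y=7)
  F5: move forward 0/5 (blocked), now at (x=4, y=7)
  F4: move forward 0/4 (blocked), now at (x=4, y=7)
  L: turn left, now facing South
Final: (x=4, y=7), facing South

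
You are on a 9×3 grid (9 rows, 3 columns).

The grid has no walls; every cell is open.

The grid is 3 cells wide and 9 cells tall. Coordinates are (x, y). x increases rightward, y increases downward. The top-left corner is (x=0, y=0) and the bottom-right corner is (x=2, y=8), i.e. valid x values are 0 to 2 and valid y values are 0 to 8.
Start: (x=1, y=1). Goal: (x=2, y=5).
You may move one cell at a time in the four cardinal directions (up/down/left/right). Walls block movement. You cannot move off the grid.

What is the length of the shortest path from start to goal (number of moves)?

Answer: Shortest path length: 5

Derivation:
BFS from (x=1, y=1) until reaching (x=2, y=5):
  Distance 0: (x=1, y=1)
  Distance 1: (x=1, y=0), (x=0, y=1), (x=2, y=1), (x=1, y=2)
  Distance 2: (x=0, y=0), (x=2, y=0), (x=0, y=2), (x=2, y=2), (x=1, y=3)
  Distance 3: (x=0, y=3), (x=2, y=3), (x=1, y=4)
  Distance 4: (x=0, y=4), (x=2, y=4), (x=1, y=5)
  Distance 5: (x=0, y=5), (x=2, y=5), (x=1, y=6)  <- goal reached here
One shortest path (5 moves): (x=1, y=1) -> (x=2, y=1) -> (x=2, y=2) -> (x=2, y=3) -> (x=2, y=4) -> (x=2, y=5)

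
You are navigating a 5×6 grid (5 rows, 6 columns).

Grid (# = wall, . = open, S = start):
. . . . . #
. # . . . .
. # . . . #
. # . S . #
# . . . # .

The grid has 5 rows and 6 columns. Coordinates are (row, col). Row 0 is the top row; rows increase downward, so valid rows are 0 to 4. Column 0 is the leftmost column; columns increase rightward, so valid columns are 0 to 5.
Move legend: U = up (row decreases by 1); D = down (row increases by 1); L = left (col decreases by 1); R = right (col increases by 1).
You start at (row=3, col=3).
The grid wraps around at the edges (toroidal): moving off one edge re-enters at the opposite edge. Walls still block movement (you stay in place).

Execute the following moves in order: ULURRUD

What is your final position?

Answer: Final position: (row=1, col=4)

Derivation:
Start: (row=3, col=3)
  U (up): (row=3, col=3) -> (row=2, col=3)
  L (left): (row=2, col=3) -> (row=2, col=2)
  U (up): (row=2, col=2) -> (row=1, col=2)
  R (right): (row=1, col=2) -> (row=1, col=3)
  R (right): (row=1, col=3) -> (row=1, col=4)
  U (up): (row=1, col=4) -> (row=0, col=4)
  D (down): (row=0, col=4) -> (row=1, col=4)
Final: (row=1, col=4)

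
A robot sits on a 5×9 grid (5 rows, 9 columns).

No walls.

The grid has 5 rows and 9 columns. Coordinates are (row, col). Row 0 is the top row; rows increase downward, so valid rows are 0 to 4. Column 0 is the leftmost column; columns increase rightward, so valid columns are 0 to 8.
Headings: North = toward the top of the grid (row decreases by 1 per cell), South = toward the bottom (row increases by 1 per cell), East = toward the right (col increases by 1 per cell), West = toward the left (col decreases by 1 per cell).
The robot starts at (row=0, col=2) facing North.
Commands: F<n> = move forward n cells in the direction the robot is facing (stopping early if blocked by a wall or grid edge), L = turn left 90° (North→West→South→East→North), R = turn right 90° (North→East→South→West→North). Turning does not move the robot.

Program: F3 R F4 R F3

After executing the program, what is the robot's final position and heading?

Start: (row=0, col=2), facing North
  F3: move forward 0/3 (blocked), now at (row=0, col=2)
  R: turn right, now facing East
  F4: move forward 4, now at (row=0, col=6)
  R: turn right, now facing South
  F3: move forward 3, now at (row=3, col=6)
Final: (row=3, col=6), facing South

Answer: Final position: (row=3, col=6), facing South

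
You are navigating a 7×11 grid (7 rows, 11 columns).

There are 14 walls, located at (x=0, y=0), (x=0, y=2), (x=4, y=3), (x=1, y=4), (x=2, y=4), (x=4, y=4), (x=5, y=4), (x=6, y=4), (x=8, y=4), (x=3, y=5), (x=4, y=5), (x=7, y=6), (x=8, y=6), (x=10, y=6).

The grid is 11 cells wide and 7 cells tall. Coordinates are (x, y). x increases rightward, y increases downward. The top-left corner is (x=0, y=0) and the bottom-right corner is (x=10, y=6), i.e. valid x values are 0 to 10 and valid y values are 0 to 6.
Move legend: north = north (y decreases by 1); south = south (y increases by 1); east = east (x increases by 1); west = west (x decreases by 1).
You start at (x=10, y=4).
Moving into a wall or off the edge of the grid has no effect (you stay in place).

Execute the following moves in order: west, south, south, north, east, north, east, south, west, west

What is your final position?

Start: (x=10, y=4)
  west (west): (x=10, y=4) -> (x=9, y=4)
  south (south): (x=9, y=4) -> (x=9, y=5)
  south (south): (x=9, y=5) -> (x=9, y=6)
  north (north): (x=9, y=6) -> (x=9, y=5)
  east (east): (x=9, y=5) -> (x=10, y=5)
  north (north): (x=10, y=5) -> (x=10, y=4)
  east (east): blocked, stay at (x=10, y=4)
  south (south): (x=10, y=4) -> (x=10, y=5)
  west (west): (x=10, y=5) -> (x=9, y=5)
  west (west): (x=9, y=5) -> (x=8, y=5)
Final: (x=8, y=5)

Answer: Final position: (x=8, y=5)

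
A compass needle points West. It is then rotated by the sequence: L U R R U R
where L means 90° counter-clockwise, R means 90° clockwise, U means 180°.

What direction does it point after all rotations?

Answer: Final heading: East

Derivation:
Start: West
  L (left (90° counter-clockwise)) -> South
  U (U-turn (180°)) -> North
  R (right (90° clockwise)) -> East
  R (right (90° clockwise)) -> South
  U (U-turn (180°)) -> North
  R (right (90° clockwise)) -> East
Final: East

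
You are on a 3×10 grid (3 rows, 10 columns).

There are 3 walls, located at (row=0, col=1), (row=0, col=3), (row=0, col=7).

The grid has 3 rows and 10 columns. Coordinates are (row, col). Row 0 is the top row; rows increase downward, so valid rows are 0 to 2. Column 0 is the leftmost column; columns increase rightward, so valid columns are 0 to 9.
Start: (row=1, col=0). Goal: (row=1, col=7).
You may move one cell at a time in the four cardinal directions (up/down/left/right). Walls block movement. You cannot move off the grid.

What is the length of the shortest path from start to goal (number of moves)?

Answer: Shortest path length: 7

Derivation:
BFS from (row=1, col=0) until reaching (row=1, col=7):
  Distance 0: (row=1, col=0)
  Distance 1: (row=0, col=0), (row=1, col=1), (row=2, col=0)
  Distance 2: (row=1, col=2), (row=2, col=1)
  Distance 3: (row=0, col=2), (row=1, col=3), (row=2, col=2)
  Distance 4: (row=1, col=4), (row=2, col=3)
  Distance 5: (row=0, col=4), (row=1, col=5), (row=2, col=4)
  Distance 6: (row=0, col=5), (row=1, col=6), (row=2, col=5)
  Distance 7: (row=0, col=6), (row=1, col=7), (row=2, col=6)  <- goal reached here
One shortest path (7 moves): (row=1, col=0) -> (row=1, col=1) -> (row=1, col=2) -> (row=1, col=3) -> (row=1, col=4) -> (row=1, col=5) -> (row=1, col=6) -> (row=1, col=7)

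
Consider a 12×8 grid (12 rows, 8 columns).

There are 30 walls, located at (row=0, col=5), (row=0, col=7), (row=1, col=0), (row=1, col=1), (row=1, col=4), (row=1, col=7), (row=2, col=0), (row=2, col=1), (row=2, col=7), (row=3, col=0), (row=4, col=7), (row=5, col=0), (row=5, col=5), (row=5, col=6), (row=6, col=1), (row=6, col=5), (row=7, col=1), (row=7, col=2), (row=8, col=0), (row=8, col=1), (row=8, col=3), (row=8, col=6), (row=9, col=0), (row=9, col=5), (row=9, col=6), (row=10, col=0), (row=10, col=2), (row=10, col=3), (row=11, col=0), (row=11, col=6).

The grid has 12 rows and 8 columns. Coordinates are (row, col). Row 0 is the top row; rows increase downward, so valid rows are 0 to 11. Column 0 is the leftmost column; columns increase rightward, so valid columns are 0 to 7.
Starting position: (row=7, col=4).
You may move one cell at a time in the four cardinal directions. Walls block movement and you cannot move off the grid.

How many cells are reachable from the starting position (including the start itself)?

Answer: Reachable cells: 64

Derivation:
BFS flood-fill from (row=7, col=4):
  Distance 0: (row=7, col=4)
  Distance 1: (row=6, col=4), (row=7, col=3), (row=7, col=5), (row=8, col=4)
  Distance 2: (row=5, col=4), (row=6, col=3), (row=7, col=6), (row=8, col=5), (row=9, col=4)
  Distance 3: (row=4, col=4), (row=5, col=3), (row=6, col=2), (row=6, col=6), (row=7, col=7), (row=9, col=3), (row=10, col=4)
  Distance 4: (row=3, col=4), (row=4, col=3), (row=4, col=5), (row=5, col=2), (row=6, col=7), (row=8, col=7), (row=9, col=2), (row=10, col=5), (row=11, col=4)
  Distance 5: (row=2, col=4), (row=3, col=3), (row=3, col=5), (row=4, col=2), (row=4, col=6), (row=5, col=1), (row=5, col=7), (row=8, col=2), (row=9, col=1), (row=9, col=7), (row=10, col=6), (row=11, col=3), (row=11, col=5)
  Distance 6: (row=2, col=3), (row=2, col=5), (row=3, col=2), (row=3, col=6), (row=4, col=1), (row=10, col=1), (row=10, col=7), (row=11, col=2)
  Distance 7: (row=1, col=3), (row=1, col=5), (row=2, col=2), (row=2, col=6), (row=3, col=1), (row=3, col=7), (row=4, col=0), (row=11, col=1), (row=11, col=7)
  Distance 8: (row=0, col=3), (row=1, col=2), (row=1, col=6)
  Distance 9: (row=0, col=2), (row=0, col=4), (row=0, col=6)
  Distance 10: (row=0, col=1)
  Distance 11: (row=0, col=0)
Total reachable: 64 (grid has 66 open cells total)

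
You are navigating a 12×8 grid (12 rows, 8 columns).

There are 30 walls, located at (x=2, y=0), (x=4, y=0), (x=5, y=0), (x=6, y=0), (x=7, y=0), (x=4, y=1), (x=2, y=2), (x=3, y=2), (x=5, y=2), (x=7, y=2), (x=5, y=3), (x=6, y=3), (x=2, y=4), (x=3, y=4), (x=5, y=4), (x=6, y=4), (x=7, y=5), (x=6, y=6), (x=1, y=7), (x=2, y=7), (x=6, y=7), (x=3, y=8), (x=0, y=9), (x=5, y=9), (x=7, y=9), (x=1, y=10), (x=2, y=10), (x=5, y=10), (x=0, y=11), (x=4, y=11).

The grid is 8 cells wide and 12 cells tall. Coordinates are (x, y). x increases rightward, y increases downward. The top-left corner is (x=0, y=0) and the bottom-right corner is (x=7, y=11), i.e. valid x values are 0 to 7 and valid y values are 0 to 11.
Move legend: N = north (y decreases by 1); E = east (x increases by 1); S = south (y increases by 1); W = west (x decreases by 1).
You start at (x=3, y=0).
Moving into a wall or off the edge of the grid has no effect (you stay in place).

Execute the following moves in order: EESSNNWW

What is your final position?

Answer: Final position: (x=3, y=0)

Derivation:
Start: (x=3, y=0)
  E (east): blocked, stay at (x=3, y=0)
  E (east): blocked, stay at (x=3, y=0)
  S (south): (x=3, y=0) -> (x=3, y=1)
  S (south): blocked, stay at (x=3, y=1)
  N (north): (x=3, y=1) -> (x=3, y=0)
  N (north): blocked, stay at (x=3, y=0)
  W (west): blocked, stay at (x=3, y=0)
  W (west): blocked, stay at (x=3, y=0)
Final: (x=3, y=0)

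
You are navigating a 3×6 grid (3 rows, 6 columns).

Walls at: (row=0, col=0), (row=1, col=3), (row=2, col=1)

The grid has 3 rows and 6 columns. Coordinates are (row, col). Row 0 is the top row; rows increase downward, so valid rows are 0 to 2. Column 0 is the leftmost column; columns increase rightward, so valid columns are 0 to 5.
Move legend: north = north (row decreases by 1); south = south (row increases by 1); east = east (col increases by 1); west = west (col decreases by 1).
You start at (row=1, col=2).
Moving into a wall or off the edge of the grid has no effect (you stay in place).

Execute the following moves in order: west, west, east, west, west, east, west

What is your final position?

Start: (row=1, col=2)
  west (west): (row=1, col=2) -> (row=1, col=1)
  west (west): (row=1, col=1) -> (row=1, col=0)
  east (east): (row=1, col=0) -> (row=1, col=1)
  west (west): (row=1, col=1) -> (row=1, col=0)
  west (west): blocked, stay at (row=1, col=0)
  east (east): (row=1, col=0) -> (row=1, col=1)
  west (west): (row=1, col=1) -> (row=1, col=0)
Final: (row=1, col=0)

Answer: Final position: (row=1, col=0)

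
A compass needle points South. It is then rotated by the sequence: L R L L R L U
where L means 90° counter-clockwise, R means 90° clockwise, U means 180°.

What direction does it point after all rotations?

Answer: Final heading: South

Derivation:
Start: South
  L (left (90° counter-clockwise)) -> East
  R (right (90° clockwise)) -> South
  L (left (90° counter-clockwise)) -> East
  L (left (90° counter-clockwise)) -> North
  R (right (90° clockwise)) -> East
  L (left (90° counter-clockwise)) -> North
  U (U-turn (180°)) -> South
Final: South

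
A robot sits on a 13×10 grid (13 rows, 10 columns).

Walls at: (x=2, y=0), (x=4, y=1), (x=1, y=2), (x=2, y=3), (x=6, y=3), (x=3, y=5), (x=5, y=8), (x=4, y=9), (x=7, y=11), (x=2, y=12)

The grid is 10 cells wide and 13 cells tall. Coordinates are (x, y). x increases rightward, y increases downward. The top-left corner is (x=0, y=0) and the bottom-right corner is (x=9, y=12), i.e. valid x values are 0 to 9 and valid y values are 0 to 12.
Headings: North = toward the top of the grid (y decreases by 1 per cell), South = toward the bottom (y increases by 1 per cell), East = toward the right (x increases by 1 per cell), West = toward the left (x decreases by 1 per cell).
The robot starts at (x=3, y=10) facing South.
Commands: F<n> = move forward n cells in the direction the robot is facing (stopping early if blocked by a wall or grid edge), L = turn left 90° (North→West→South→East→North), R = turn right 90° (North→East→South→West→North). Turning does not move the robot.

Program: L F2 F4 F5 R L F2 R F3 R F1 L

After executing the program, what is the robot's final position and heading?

Start: (x=3, y=10), facing South
  L: turn left, now facing East
  F2: move forward 2, now at (x=5, y=10)
  F4: move forward 4, now at (x=9, y=10)
  F5: move forward 0/5 (blocked), now at (x=9, y=10)
  R: turn right, now facing South
  L: turn left, now facing East
  F2: move forward 0/2 (blocked), now at (x=9, y=10)
  R: turn right, now facing South
  F3: move forward 2/3 (blocked), now at (x=9, y=12)
  R: turn right, now facing West
  F1: move forward 1, now at (x=8, y=12)
  L: turn left, now facing South
Final: (x=8, y=12), facing South

Answer: Final position: (x=8, y=12), facing South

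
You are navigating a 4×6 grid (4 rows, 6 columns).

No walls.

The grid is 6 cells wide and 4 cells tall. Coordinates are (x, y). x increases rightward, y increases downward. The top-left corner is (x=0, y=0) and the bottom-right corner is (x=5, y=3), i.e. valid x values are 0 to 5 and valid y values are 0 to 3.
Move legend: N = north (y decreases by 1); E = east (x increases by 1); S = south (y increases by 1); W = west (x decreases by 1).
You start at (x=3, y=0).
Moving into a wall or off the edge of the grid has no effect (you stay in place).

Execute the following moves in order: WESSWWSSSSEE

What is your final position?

Start: (x=3, y=0)
  W (west): (x=3, y=0) -> (x=2, y=0)
  E (east): (x=2, y=0) -> (x=3, y=0)
  S (south): (x=3, y=0) -> (x=3, y=1)
  S (south): (x=3, y=1) -> (x=3, y=2)
  W (west): (x=3, y=2) -> (x=2, y=2)
  W (west): (x=2, y=2) -> (x=1, y=2)
  S (south): (x=1, y=2) -> (x=1, y=3)
  [×3]S (south): blocked, stay at (x=1, y=3)
  E (east): (x=1, y=3) -> (x=2, y=3)
  E (east): (x=2, y=3) -> (x=3, y=3)
Final: (x=3, y=3)

Answer: Final position: (x=3, y=3)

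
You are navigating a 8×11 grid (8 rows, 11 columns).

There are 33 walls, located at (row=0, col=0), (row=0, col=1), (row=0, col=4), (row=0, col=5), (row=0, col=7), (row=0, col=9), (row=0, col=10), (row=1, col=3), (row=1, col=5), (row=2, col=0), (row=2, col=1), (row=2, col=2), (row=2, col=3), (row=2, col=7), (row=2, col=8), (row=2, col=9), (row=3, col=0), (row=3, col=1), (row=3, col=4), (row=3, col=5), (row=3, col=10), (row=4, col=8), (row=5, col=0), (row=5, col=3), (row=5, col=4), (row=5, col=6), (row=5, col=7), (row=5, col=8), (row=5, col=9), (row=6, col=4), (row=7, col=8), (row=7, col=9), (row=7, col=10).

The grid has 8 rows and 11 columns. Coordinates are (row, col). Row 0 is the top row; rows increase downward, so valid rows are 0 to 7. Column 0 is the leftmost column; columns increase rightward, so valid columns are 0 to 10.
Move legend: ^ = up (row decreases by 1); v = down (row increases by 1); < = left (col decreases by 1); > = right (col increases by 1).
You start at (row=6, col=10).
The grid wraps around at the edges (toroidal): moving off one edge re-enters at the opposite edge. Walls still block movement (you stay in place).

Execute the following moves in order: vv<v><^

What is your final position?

Answer: Final position: (row=6, col=9)

Derivation:
Start: (row=6, col=10)
  v (down): blocked, stay at (row=6, col=10)
  v (down): blocked, stay at (row=6, col=10)
  < (left): (row=6, col=10) -> (row=6, col=9)
  v (down): blocked, stay at (row=6, col=9)
  > (right): (row=6, col=9) -> (row=6, col=10)
  < (left): (row=6, col=10) -> (row=6, col=9)
  ^ (up): blocked, stay at (row=6, col=9)
Final: (row=6, col=9)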